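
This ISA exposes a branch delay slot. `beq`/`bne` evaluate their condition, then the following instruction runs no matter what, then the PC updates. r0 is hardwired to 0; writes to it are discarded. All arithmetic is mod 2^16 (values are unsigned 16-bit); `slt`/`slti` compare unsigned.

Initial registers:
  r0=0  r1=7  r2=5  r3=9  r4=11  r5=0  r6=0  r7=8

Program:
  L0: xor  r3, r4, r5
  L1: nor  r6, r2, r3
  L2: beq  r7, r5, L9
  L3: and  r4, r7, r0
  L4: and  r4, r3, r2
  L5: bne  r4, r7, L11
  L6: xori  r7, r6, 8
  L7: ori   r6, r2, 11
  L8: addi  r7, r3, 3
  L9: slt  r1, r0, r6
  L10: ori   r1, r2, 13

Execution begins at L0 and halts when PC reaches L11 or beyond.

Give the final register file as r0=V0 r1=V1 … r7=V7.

#0 xor  r3, r4, r5 ; 0/7/5/11/11/0/0/8
#1 nor  r6, r2, r3 ; 0/7/5/11/11/0/65520/8
#2 beq  r7, r5, L9 ; 0/7/5/11/11/0/65520/8 ; →fallthru
#3 and  r4, r7, r0 ; 0/7/5/11/0/0/65520/8
#4 and  r4, r3, r2 ; 0/7/5/11/1/0/65520/8
#5 bne  r4, r7, L11 ; 0/7/5/11/1/0/65520/8 ; →target
#6 xori  r7, r6, 8 ; 0/7/5/11/1/0/65520/65528

r0=0 r1=7 r2=5 r3=11 r4=1 r5=0 r6=65520 r7=65528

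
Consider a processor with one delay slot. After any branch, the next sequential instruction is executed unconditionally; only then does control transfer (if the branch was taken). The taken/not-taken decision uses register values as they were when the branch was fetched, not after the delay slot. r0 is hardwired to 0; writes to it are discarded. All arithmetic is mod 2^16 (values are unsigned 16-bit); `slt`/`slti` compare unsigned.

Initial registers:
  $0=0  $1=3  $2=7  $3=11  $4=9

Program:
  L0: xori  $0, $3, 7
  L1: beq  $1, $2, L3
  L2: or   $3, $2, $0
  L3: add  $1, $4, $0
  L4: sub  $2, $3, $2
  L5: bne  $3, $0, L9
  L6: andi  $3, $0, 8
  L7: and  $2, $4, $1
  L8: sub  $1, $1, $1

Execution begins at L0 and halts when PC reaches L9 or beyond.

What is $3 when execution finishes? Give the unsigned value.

0

PC=0  xori  $0, $3, 7        | $0=0 $1=3 $2=7 $3=11 $4=9
PC=1  beq  $1, $2, L3        | $0=0 $1=3 $2=7 $3=11 $4=9  [not taken]
PC=2  or   $3, $2, $0        | $0=0 $1=3 $2=7 $3=7 $4=9
PC=3  add  $1, $4, $0        | $0=0 $1=9 $2=7 $3=7 $4=9
PC=4  sub  $2, $3, $2        | $0=0 $1=9 $2=0 $3=7 $4=9
PC=5  bne  $3, $0, L9        | $0=0 $1=9 $2=0 $3=7 $4=9  [TAKEN]
PC=6  andi  $3, $0, 8        | $0=0 $1=9 $2=0 $3=0 $4=9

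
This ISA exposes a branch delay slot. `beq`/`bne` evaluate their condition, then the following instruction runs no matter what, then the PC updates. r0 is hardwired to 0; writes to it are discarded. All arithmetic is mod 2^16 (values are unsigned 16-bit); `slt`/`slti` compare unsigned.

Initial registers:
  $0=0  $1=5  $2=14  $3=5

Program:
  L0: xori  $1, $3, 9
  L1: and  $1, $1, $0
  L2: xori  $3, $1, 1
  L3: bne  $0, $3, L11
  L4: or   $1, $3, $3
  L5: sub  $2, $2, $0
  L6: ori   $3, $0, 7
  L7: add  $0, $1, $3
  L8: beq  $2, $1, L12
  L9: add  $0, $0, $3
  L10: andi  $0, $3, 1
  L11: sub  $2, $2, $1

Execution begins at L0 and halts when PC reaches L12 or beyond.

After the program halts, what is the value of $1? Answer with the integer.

[0] xori  $1, $3, 9  →  {$0:0, $1:12, $2:14, $3:5}
[1] and  $1, $1, $0  →  {$0:0, $1:0, $2:14, $3:5}
[2] xori  $3, $1, 1  →  {$0:0, $1:0, $2:14, $3:1}
[3] bne  $0, $3, L11  →  {$0:0, $1:0, $2:14, $3:1}  ⟨branch taken⟩
[4] or   $1, $3, $3  →  {$0:0, $1:1, $2:14, $3:1}
[11] sub  $2, $2, $1  →  {$0:0, $1:1, $2:13, $3:1}

1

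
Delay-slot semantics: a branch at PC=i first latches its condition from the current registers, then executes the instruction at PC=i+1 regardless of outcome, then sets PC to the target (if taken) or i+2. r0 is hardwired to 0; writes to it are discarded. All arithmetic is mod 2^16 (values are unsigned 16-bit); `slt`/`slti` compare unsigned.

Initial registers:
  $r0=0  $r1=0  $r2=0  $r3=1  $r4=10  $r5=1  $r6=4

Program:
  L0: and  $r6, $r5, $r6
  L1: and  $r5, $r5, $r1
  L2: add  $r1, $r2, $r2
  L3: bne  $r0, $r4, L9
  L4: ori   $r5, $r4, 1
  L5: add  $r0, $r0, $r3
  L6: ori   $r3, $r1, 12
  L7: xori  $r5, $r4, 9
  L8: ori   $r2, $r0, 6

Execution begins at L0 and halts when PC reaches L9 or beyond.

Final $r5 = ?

11

PC=0  and  $r6, $r5, $r6     | $r0=0 $r1=0 $r2=0 $r3=1 $r4=10 $r5=1 $r6=0
PC=1  and  $r5, $r5, $r1     | $r0=0 $r1=0 $r2=0 $r3=1 $r4=10 $r5=0 $r6=0
PC=2  add  $r1, $r2, $r2     | $r0=0 $r1=0 $r2=0 $r3=1 $r4=10 $r5=0 $r6=0
PC=3  bne  $r0, $r4, L9      | $r0=0 $r1=0 $r2=0 $r3=1 $r4=10 $r5=0 $r6=0  [TAKEN]
PC=4  ori   $r5, $r4, 1      | $r0=0 $r1=0 $r2=0 $r3=1 $r4=10 $r5=11 $r6=0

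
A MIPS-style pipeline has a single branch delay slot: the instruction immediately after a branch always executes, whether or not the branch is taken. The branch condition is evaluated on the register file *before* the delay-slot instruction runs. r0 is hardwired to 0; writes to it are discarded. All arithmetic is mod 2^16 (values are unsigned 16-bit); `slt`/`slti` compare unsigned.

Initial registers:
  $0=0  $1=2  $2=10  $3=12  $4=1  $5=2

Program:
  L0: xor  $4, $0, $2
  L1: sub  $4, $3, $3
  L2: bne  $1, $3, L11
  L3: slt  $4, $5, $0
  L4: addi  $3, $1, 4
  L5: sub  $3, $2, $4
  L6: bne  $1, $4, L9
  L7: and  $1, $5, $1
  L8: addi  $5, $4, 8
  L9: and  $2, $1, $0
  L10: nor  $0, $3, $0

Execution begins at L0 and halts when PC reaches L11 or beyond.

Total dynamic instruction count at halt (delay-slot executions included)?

4

[0] xor  $4, $0, $2  →  {$0:0, $1:2, $2:10, $3:12, $4:10, $5:2}
[1] sub  $4, $3, $3  →  {$0:0, $1:2, $2:10, $3:12, $4:0, $5:2}
[2] bne  $1, $3, L11  →  {$0:0, $1:2, $2:10, $3:12, $4:0, $5:2}  ⟨branch taken⟩
[3] slt  $4, $5, $0  →  {$0:0, $1:2, $2:10, $3:12, $4:0, $5:2}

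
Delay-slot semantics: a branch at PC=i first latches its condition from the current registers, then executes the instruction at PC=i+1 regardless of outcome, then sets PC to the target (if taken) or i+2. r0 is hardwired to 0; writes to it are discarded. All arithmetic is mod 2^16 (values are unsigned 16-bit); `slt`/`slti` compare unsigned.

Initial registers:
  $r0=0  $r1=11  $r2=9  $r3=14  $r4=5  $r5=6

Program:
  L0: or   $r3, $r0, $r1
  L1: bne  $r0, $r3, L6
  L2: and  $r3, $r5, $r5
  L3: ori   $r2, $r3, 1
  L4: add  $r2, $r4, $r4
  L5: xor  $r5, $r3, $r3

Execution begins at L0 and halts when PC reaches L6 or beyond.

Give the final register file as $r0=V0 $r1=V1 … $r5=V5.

$r0=0 $r1=11 $r2=9 $r3=6 $r4=5 $r5=6

  step pc=0: or   $r3, $r0, $r1  regs=(0,11,9,11,5,6)
  step pc=1: bne  $r0, $r3, L6  cond=T  regs=(0,11,9,11,5,6)
  step pc=2: and  $r3, $r5, $r5  regs=(0,11,9,6,5,6)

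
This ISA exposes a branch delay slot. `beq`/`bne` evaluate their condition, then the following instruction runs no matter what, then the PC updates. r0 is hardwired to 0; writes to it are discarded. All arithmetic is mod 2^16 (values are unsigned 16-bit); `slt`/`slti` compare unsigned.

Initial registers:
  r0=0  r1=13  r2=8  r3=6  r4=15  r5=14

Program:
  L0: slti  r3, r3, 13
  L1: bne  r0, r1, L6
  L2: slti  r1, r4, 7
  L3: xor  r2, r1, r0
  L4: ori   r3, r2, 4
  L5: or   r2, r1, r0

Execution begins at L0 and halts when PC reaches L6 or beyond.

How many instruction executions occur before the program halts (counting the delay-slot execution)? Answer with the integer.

3

[0] slti  r3, r3, 13  →  {r0:0, r1:13, r2:8, r3:1, r4:15, r5:14}
[1] bne  r0, r1, L6  →  {r0:0, r1:13, r2:8, r3:1, r4:15, r5:14}  ⟨branch taken⟩
[2] slti  r1, r4, 7  →  {r0:0, r1:0, r2:8, r3:1, r4:15, r5:14}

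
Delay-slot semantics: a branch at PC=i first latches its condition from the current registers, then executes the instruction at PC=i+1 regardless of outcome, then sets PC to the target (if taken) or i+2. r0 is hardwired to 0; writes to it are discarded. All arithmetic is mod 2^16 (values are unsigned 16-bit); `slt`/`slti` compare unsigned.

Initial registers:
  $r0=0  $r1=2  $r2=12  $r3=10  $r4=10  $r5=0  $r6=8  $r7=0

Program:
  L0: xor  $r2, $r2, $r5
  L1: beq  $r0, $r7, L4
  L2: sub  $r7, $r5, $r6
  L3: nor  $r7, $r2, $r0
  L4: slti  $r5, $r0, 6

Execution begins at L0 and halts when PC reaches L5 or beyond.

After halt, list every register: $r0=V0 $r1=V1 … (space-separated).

  step pc=0: xor  $r2, $r2, $r5  regs=(0,2,12,10,10,0,8,0)
  step pc=1: beq  $r0, $r7, L4  cond=T  regs=(0,2,12,10,10,0,8,0)
  step pc=2: sub  $r7, $r5, $r6  regs=(0,2,12,10,10,0,8,65528)
  step pc=4: slti  $r5, $r0, 6  regs=(0,2,12,10,10,1,8,65528)

$r0=0 $r1=2 $r2=12 $r3=10 $r4=10 $r5=1 $r6=8 $r7=65528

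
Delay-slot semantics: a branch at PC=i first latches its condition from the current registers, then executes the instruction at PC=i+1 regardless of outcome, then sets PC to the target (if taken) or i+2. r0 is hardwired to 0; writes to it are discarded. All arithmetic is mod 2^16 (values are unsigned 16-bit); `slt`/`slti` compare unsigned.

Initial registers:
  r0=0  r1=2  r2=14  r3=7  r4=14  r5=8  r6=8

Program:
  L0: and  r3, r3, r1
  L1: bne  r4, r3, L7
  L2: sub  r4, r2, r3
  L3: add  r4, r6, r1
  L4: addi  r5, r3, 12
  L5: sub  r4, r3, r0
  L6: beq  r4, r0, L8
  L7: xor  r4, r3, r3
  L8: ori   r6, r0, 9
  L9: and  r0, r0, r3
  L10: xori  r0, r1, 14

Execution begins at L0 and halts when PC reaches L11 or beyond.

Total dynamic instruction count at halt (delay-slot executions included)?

7

[0] and  r3, r3, r1  →  {r0:0, r1:2, r2:14, r3:2, r4:14, r5:8, r6:8}
[1] bne  r4, r3, L7  →  {r0:0, r1:2, r2:14, r3:2, r4:14, r5:8, r6:8}  ⟨branch taken⟩
[2] sub  r4, r2, r3  →  {r0:0, r1:2, r2:14, r3:2, r4:12, r5:8, r6:8}
[7] xor  r4, r3, r3  →  {r0:0, r1:2, r2:14, r3:2, r4:0, r5:8, r6:8}
[8] ori   r6, r0, 9  →  {r0:0, r1:2, r2:14, r3:2, r4:0, r5:8, r6:9}
[9] and  r0, r0, r3  →  {r0:0, r1:2, r2:14, r3:2, r4:0, r5:8, r6:9}
[10] xori  r0, r1, 14  →  {r0:0, r1:2, r2:14, r3:2, r4:0, r5:8, r6:9}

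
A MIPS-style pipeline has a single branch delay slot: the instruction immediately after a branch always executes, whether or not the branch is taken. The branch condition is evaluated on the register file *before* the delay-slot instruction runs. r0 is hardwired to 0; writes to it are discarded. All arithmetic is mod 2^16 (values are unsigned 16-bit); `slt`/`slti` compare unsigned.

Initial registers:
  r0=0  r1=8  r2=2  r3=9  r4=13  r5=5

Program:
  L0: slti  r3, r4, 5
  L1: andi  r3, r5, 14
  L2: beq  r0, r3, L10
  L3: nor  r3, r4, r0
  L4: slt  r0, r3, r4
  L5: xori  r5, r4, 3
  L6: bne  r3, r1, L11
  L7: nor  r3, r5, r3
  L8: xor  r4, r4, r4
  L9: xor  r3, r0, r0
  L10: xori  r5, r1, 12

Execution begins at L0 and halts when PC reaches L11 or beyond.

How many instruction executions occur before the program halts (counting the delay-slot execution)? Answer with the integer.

PC=0  slti  r3, r4, 5        | r0=0 r1=8 r2=2 r3=0 r4=13 r5=5
PC=1  andi  r3, r5, 14       | r0=0 r1=8 r2=2 r3=4 r4=13 r5=5
PC=2  beq  r0, r3, L10       | r0=0 r1=8 r2=2 r3=4 r4=13 r5=5  [not taken]
PC=3  nor  r3, r4, r0        | r0=0 r1=8 r2=2 r3=65522 r4=13 r5=5
PC=4  slt  r0, r3, r4        | r0=0 r1=8 r2=2 r3=65522 r4=13 r5=5
PC=5  xori  r5, r4, 3        | r0=0 r1=8 r2=2 r3=65522 r4=13 r5=14
PC=6  bne  r3, r1, L11       | r0=0 r1=8 r2=2 r3=65522 r4=13 r5=14  [TAKEN]
PC=7  nor  r3, r5, r3        | r0=0 r1=8 r2=2 r3=1 r4=13 r5=14

8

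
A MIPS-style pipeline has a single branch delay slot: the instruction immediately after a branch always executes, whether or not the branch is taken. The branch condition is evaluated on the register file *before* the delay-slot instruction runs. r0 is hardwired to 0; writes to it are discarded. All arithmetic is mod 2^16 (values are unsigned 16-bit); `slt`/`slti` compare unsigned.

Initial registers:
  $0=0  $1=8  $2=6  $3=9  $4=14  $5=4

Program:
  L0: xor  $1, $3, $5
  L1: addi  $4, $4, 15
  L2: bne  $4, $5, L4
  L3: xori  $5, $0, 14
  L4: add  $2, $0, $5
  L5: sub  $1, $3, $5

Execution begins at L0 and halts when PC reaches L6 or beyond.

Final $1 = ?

[0] xor  $1, $3, $5  →  {$0:0, $1:13, $2:6, $3:9, $4:14, $5:4}
[1] addi  $4, $4, 15  →  {$0:0, $1:13, $2:6, $3:9, $4:29, $5:4}
[2] bne  $4, $5, L4  →  {$0:0, $1:13, $2:6, $3:9, $4:29, $5:4}  ⟨branch taken⟩
[3] xori  $5, $0, 14  →  {$0:0, $1:13, $2:6, $3:9, $4:29, $5:14}
[4] add  $2, $0, $5  →  {$0:0, $1:13, $2:14, $3:9, $4:29, $5:14}
[5] sub  $1, $3, $5  →  {$0:0, $1:65531, $2:14, $3:9, $4:29, $5:14}

65531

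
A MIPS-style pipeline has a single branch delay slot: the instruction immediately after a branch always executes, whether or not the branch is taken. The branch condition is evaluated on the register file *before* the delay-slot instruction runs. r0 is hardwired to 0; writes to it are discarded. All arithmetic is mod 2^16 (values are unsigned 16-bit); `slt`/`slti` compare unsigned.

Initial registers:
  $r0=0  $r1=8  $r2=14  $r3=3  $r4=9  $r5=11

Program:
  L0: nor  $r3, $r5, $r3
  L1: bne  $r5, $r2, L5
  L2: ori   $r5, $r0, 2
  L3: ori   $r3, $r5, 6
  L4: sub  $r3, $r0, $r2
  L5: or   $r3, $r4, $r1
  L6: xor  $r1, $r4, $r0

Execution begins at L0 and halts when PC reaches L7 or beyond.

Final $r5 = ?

2

#0 nor  $r3, $r5, $r3 ; 0/8/14/65524/9/11
#1 bne  $r5, $r2, L5 ; 0/8/14/65524/9/11 ; →target
#2 ori   $r5, $r0, 2 ; 0/8/14/65524/9/2
#5 or   $r3, $r4, $r1 ; 0/8/14/9/9/2
#6 xor  $r1, $r4, $r0 ; 0/9/14/9/9/2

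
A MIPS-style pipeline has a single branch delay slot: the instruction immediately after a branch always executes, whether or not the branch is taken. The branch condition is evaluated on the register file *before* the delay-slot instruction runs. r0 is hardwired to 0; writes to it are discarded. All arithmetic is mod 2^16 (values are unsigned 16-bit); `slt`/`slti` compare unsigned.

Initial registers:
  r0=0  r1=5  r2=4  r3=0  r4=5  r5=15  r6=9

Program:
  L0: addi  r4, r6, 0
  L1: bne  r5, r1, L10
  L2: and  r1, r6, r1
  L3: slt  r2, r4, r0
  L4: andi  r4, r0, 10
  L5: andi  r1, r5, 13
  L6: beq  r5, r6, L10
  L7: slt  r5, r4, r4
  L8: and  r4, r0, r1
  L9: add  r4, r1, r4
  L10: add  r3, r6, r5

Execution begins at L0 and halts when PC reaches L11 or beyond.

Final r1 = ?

#0 addi  r4, r6, 0 ; 0/5/4/0/9/15/9
#1 bne  r5, r1, L10 ; 0/5/4/0/9/15/9 ; →target
#2 and  r1, r6, r1 ; 0/1/4/0/9/15/9
#10 add  r3, r6, r5 ; 0/1/4/24/9/15/9

1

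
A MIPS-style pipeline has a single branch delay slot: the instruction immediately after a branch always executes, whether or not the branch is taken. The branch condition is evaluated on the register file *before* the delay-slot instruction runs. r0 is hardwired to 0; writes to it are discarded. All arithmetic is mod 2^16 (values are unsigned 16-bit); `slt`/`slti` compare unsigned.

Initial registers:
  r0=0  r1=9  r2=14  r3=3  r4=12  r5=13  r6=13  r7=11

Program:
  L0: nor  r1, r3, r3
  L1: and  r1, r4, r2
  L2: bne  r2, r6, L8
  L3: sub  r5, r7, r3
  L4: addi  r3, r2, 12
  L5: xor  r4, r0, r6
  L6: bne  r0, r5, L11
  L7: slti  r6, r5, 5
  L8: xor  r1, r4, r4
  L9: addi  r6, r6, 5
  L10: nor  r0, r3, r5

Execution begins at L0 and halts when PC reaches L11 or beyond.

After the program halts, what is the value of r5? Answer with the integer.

PC=0  nor  r1, r3, r3        | r0=0 r1=65532 r2=14 r3=3 r4=12 r5=13 r6=13 r7=11
PC=1  and  r1, r4, r2        | r0=0 r1=12 r2=14 r3=3 r4=12 r5=13 r6=13 r7=11
PC=2  bne  r2, r6, L8        | r0=0 r1=12 r2=14 r3=3 r4=12 r5=13 r6=13 r7=11  [TAKEN]
PC=3  sub  r5, r7, r3        | r0=0 r1=12 r2=14 r3=3 r4=12 r5=8 r6=13 r7=11
PC=8  xor  r1, r4, r4        | r0=0 r1=0 r2=14 r3=3 r4=12 r5=8 r6=13 r7=11
PC=9  addi  r6, r6, 5        | r0=0 r1=0 r2=14 r3=3 r4=12 r5=8 r6=18 r7=11
PC=10 nor  r0, r3, r5        | r0=0 r1=0 r2=14 r3=3 r4=12 r5=8 r6=18 r7=11

8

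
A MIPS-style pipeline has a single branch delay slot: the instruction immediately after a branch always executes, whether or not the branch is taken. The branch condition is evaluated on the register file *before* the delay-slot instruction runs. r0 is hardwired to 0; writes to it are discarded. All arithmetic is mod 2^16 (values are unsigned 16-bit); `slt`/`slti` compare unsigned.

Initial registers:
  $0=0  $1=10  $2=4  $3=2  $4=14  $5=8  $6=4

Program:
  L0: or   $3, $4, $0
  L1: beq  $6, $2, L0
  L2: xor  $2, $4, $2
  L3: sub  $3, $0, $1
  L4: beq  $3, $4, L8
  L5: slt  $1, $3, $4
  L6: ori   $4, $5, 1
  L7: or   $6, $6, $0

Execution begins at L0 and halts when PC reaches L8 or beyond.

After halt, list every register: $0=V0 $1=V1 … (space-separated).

[0] or   $3, $4, $0  →  {$0:0, $1:10, $2:4, $3:14, $4:14, $5:8, $6:4}
[1] beq  $6, $2, L0  →  {$0:0, $1:10, $2:4, $3:14, $4:14, $5:8, $6:4}  ⟨branch taken⟩
[2] xor  $2, $4, $2  →  {$0:0, $1:10, $2:10, $3:14, $4:14, $5:8, $6:4}
[0] or   $3, $4, $0  →  {$0:0, $1:10, $2:10, $3:14, $4:14, $5:8, $6:4}
[1] beq  $6, $2, L0  →  {$0:0, $1:10, $2:10, $3:14, $4:14, $5:8, $6:4}  ⟨branch fallthrough⟩
[2] xor  $2, $4, $2  →  {$0:0, $1:10, $2:4, $3:14, $4:14, $5:8, $6:4}
[3] sub  $3, $0, $1  →  {$0:0, $1:10, $2:4, $3:65526, $4:14, $5:8, $6:4}
[4] beq  $3, $4, L8  →  {$0:0, $1:10, $2:4, $3:65526, $4:14, $5:8, $6:4}  ⟨branch fallthrough⟩
[5] slt  $1, $3, $4  →  {$0:0, $1:0, $2:4, $3:65526, $4:14, $5:8, $6:4}
[6] ori   $4, $5, 1  →  {$0:0, $1:0, $2:4, $3:65526, $4:9, $5:8, $6:4}
[7] or   $6, $6, $0  →  {$0:0, $1:0, $2:4, $3:65526, $4:9, $5:8, $6:4}

$0=0 $1=0 $2=4 $3=65526 $4=9 $5=8 $6=4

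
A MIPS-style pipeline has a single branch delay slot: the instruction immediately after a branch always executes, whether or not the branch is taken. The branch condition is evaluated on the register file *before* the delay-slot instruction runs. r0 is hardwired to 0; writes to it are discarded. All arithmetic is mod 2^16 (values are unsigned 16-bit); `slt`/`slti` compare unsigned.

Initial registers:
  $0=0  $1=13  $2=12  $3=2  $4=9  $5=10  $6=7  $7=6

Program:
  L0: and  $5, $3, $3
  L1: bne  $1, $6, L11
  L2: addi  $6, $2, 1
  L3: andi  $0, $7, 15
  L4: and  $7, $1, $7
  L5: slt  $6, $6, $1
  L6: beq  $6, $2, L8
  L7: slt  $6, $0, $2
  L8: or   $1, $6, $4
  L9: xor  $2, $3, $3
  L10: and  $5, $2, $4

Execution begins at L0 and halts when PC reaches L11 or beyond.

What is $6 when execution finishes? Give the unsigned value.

13

[0] and  $5, $3, $3  →  {$0:0, $1:13, $2:12, $3:2, $4:9, $5:2, $6:7, $7:6}
[1] bne  $1, $6, L11  →  {$0:0, $1:13, $2:12, $3:2, $4:9, $5:2, $6:7, $7:6}  ⟨branch taken⟩
[2] addi  $6, $2, 1  →  {$0:0, $1:13, $2:12, $3:2, $4:9, $5:2, $6:13, $7:6}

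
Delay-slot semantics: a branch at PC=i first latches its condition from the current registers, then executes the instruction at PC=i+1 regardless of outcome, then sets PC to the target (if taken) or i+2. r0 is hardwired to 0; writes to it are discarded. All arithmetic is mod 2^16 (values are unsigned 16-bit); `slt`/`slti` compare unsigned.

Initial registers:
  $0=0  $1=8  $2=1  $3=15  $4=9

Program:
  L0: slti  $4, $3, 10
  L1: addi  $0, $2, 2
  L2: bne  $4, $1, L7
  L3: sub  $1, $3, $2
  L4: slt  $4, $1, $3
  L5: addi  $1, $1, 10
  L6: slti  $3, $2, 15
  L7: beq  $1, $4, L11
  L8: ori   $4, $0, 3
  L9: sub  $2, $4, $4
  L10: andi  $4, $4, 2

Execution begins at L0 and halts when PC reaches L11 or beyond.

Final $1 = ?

  step pc=0: slti  $4, $3, 10  regs=(0,8,1,15,0)
  step pc=1: addi  $0, $2, 2  regs=(0,8,1,15,0)
  step pc=2: bne  $4, $1, L7  cond=T  regs=(0,8,1,15,0)
  step pc=3: sub  $1, $3, $2  regs=(0,14,1,15,0)
  step pc=7: beq  $1, $4, L11  cond=F  regs=(0,14,1,15,0)
  step pc=8: ori   $4, $0, 3  regs=(0,14,1,15,3)
  step pc=9: sub  $2, $4, $4  regs=(0,14,0,15,3)
  step pc=10: andi  $4, $4, 2  regs=(0,14,0,15,2)

14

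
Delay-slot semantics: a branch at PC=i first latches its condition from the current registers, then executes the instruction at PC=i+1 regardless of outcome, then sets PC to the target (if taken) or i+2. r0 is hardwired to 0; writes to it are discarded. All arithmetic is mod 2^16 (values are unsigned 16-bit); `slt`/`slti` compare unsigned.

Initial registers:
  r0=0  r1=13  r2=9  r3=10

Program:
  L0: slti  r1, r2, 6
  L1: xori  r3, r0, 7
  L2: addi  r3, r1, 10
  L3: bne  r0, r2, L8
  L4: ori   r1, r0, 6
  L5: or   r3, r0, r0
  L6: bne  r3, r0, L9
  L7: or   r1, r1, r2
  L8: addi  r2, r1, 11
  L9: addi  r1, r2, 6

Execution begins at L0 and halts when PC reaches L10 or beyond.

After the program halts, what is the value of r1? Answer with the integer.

[0] slti  r1, r2, 6  →  {r0:0, r1:0, r2:9, r3:10}
[1] xori  r3, r0, 7  →  {r0:0, r1:0, r2:9, r3:7}
[2] addi  r3, r1, 10  →  {r0:0, r1:0, r2:9, r3:10}
[3] bne  r0, r2, L8  →  {r0:0, r1:0, r2:9, r3:10}  ⟨branch taken⟩
[4] ori   r1, r0, 6  →  {r0:0, r1:6, r2:9, r3:10}
[8] addi  r2, r1, 11  →  {r0:0, r1:6, r2:17, r3:10}
[9] addi  r1, r2, 6  →  {r0:0, r1:23, r2:17, r3:10}

23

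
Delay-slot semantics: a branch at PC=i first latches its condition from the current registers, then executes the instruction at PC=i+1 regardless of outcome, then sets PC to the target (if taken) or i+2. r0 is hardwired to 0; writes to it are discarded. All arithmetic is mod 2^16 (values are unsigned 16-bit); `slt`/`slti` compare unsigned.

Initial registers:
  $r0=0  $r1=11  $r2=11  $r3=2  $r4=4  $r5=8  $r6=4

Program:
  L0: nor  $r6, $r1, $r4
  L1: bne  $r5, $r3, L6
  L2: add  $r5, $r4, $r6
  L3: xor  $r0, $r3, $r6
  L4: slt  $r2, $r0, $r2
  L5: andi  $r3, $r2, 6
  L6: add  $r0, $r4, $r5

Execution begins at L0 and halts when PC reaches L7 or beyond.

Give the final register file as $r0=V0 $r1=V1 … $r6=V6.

[0] nor  $r6, $r1, $r4  →  {$r0:0, $r1:11, $r2:11, $r3:2, $r4:4, $r5:8, $r6:65520}
[1] bne  $r5, $r3, L6  →  {$r0:0, $r1:11, $r2:11, $r3:2, $r4:4, $r5:8, $r6:65520}  ⟨branch taken⟩
[2] add  $r5, $r4, $r6  →  {$r0:0, $r1:11, $r2:11, $r3:2, $r4:4, $r5:65524, $r6:65520}
[6] add  $r0, $r4, $r5  →  {$r0:0, $r1:11, $r2:11, $r3:2, $r4:4, $r5:65524, $r6:65520}

$r0=0 $r1=11 $r2=11 $r3=2 $r4=4 $r5=65524 $r6=65520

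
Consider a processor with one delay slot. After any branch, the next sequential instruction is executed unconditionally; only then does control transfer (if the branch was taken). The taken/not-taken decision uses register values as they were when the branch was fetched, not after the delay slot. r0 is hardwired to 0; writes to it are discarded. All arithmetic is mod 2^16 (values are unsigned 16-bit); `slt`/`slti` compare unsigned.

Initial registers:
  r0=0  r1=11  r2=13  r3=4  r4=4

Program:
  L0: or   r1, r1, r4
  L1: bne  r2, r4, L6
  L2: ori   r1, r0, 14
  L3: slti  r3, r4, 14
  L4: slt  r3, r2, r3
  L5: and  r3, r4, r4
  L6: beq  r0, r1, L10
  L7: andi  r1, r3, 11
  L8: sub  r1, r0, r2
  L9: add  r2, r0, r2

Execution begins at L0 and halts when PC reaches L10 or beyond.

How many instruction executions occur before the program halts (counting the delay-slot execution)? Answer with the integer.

#0 or   r1, r1, r4 ; 0/15/13/4/4
#1 bne  r2, r4, L6 ; 0/15/13/4/4 ; →target
#2 ori   r1, r0, 14 ; 0/14/13/4/4
#6 beq  r0, r1, L10 ; 0/14/13/4/4 ; →fallthru
#7 andi  r1, r3, 11 ; 0/0/13/4/4
#8 sub  r1, r0, r2 ; 0/65523/13/4/4
#9 add  r2, r0, r2 ; 0/65523/13/4/4

7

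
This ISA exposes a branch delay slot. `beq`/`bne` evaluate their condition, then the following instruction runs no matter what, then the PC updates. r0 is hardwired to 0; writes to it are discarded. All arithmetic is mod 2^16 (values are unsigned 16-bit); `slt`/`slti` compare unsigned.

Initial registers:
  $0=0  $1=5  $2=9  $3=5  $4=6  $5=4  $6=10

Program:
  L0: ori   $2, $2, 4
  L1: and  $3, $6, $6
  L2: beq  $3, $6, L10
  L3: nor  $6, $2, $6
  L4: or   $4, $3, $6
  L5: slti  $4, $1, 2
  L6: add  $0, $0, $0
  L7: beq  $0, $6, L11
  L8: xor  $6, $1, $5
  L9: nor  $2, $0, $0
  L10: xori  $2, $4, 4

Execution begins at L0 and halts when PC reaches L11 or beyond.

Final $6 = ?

65520

#0 ori   $2, $2, 4 ; 0/5/13/5/6/4/10
#1 and  $3, $6, $6 ; 0/5/13/10/6/4/10
#2 beq  $3, $6, L10 ; 0/5/13/10/6/4/10 ; →target
#3 nor  $6, $2, $6 ; 0/5/13/10/6/4/65520
#10 xori  $2, $4, 4 ; 0/5/2/10/6/4/65520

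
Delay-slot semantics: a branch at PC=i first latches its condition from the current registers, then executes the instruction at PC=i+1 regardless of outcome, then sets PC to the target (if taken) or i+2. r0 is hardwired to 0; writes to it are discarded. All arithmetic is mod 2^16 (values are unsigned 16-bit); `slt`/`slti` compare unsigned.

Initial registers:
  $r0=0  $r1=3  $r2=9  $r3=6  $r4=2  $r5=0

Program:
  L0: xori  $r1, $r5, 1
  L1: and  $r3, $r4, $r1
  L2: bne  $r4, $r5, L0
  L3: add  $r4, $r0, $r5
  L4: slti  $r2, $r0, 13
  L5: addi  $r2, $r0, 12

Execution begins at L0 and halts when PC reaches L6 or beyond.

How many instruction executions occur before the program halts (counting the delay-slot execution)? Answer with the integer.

  step pc=0: xori  $r1, $r5, 1  regs=(0,1,9,6,2,0)
  step pc=1: and  $r3, $r4, $r1  regs=(0,1,9,0,2,0)
  step pc=2: bne  $r4, $r5, L0  cond=T  regs=(0,1,9,0,2,0)
  step pc=3: add  $r4, $r0, $r5  regs=(0,1,9,0,0,0)
  step pc=0: xori  $r1, $r5, 1  regs=(0,1,9,0,0,0)
  step pc=1: and  $r3, $r4, $r1  regs=(0,1,9,0,0,0)
  step pc=2: bne  $r4, $r5, L0  cond=F  regs=(0,1,9,0,0,0)
  step pc=3: add  $r4, $r0, $r5  regs=(0,1,9,0,0,0)
  step pc=4: slti  $r2, $r0, 13  regs=(0,1,1,0,0,0)
  step pc=5: addi  $r2, $r0, 12  regs=(0,1,12,0,0,0)

10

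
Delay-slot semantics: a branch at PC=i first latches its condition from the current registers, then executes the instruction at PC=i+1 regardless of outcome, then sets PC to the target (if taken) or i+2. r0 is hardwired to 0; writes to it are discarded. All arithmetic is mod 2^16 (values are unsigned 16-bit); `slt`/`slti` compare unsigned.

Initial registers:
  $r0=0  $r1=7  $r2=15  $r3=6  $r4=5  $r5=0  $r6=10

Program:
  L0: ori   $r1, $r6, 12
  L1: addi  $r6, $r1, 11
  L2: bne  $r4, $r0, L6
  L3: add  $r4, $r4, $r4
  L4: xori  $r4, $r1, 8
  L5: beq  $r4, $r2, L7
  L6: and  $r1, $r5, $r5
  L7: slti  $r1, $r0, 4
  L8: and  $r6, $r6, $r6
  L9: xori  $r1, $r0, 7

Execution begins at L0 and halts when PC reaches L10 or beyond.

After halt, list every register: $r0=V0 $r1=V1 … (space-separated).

  step pc=0: ori   $r1, $r6, 12  regs=(0,14,15,6,5,0,10)
  step pc=1: addi  $r6, $r1, 11  regs=(0,14,15,6,5,0,25)
  step pc=2: bne  $r4, $r0, L6  cond=T  regs=(0,14,15,6,5,0,25)
  step pc=3: add  $r4, $r4, $r4  regs=(0,14,15,6,10,0,25)
  step pc=6: and  $r1, $r5, $r5  regs=(0,0,15,6,10,0,25)
  step pc=7: slti  $r1, $r0, 4  regs=(0,1,15,6,10,0,25)
  step pc=8: and  $r6, $r6, $r6  regs=(0,1,15,6,10,0,25)
  step pc=9: xori  $r1, $r0, 7  regs=(0,7,15,6,10,0,25)

$r0=0 $r1=7 $r2=15 $r3=6 $r4=10 $r5=0 $r6=25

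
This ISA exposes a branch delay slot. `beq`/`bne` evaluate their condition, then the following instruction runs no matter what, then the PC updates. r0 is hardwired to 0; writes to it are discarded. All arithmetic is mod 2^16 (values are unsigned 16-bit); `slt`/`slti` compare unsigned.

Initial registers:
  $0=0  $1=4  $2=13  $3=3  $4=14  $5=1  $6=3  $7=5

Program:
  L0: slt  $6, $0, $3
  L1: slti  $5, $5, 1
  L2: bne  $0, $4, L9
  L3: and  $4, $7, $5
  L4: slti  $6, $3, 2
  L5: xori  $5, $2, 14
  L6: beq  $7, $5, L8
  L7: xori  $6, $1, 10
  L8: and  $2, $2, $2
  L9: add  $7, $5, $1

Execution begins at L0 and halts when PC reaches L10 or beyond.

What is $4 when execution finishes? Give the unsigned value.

#0 slt  $6, $0, $3 ; 0/4/13/3/14/1/1/5
#1 slti  $5, $5, 1 ; 0/4/13/3/14/0/1/5
#2 bne  $0, $4, L9 ; 0/4/13/3/14/0/1/5 ; →target
#3 and  $4, $7, $5 ; 0/4/13/3/0/0/1/5
#9 add  $7, $5, $1 ; 0/4/13/3/0/0/1/4

0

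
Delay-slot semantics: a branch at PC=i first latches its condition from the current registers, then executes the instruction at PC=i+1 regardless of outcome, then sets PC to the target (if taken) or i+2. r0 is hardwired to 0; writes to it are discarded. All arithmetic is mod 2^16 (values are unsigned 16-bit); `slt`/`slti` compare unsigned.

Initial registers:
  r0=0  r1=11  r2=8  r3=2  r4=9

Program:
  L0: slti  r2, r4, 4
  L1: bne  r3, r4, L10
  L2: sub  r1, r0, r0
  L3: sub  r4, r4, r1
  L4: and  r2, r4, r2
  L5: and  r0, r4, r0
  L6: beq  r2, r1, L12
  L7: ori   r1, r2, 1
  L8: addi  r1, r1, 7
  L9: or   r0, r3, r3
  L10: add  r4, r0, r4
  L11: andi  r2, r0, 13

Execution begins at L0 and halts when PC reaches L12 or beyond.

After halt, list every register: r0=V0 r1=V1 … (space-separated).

r0=0 r1=0 r2=0 r3=2 r4=9

PC=0  slti  r2, r4, 4        | r0=0 r1=11 r2=0 r3=2 r4=9
PC=1  bne  r3, r4, L10       | r0=0 r1=11 r2=0 r3=2 r4=9  [TAKEN]
PC=2  sub  r1, r0, r0        | r0=0 r1=0 r2=0 r3=2 r4=9
PC=10 add  r4, r0, r4        | r0=0 r1=0 r2=0 r3=2 r4=9
PC=11 andi  r2, r0, 13       | r0=0 r1=0 r2=0 r3=2 r4=9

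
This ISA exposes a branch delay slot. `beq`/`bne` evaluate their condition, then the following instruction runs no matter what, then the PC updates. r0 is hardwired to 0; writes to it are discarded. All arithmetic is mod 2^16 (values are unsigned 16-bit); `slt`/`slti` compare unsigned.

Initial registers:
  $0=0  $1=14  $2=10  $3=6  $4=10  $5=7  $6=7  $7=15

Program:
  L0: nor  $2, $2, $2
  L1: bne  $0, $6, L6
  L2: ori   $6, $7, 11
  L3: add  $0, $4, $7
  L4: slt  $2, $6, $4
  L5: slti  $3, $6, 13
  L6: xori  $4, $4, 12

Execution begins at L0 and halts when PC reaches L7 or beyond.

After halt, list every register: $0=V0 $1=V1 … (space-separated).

[0] nor  $2, $2, $2  →  {$0:0, $1:14, $2:65525, $3:6, $4:10, $5:7, $6:7, $7:15}
[1] bne  $0, $6, L6  →  {$0:0, $1:14, $2:65525, $3:6, $4:10, $5:7, $6:7, $7:15}  ⟨branch taken⟩
[2] ori   $6, $7, 11  →  {$0:0, $1:14, $2:65525, $3:6, $4:10, $5:7, $6:15, $7:15}
[6] xori  $4, $4, 12  →  {$0:0, $1:14, $2:65525, $3:6, $4:6, $5:7, $6:15, $7:15}

$0=0 $1=14 $2=65525 $3=6 $4=6 $5=7 $6=15 $7=15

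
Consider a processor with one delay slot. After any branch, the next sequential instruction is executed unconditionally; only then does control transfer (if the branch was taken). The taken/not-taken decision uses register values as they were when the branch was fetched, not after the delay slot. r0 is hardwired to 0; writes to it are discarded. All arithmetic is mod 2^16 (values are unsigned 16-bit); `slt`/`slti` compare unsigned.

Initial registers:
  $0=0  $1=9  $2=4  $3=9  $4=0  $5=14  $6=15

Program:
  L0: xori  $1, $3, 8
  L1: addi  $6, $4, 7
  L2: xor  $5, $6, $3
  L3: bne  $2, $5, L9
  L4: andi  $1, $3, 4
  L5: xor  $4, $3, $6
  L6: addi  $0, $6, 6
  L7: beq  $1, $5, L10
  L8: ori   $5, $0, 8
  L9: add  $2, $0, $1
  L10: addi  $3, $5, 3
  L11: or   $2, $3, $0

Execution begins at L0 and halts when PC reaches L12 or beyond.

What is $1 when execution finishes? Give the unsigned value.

0

[0] xori  $1, $3, 8  →  {$0:0, $1:1, $2:4, $3:9, $4:0, $5:14, $6:15}
[1] addi  $6, $4, 7  →  {$0:0, $1:1, $2:4, $3:9, $4:0, $5:14, $6:7}
[2] xor  $5, $6, $3  →  {$0:0, $1:1, $2:4, $3:9, $4:0, $5:14, $6:7}
[3] bne  $2, $5, L9  →  {$0:0, $1:1, $2:4, $3:9, $4:0, $5:14, $6:7}  ⟨branch taken⟩
[4] andi  $1, $3, 4  →  {$0:0, $1:0, $2:4, $3:9, $4:0, $5:14, $6:7}
[9] add  $2, $0, $1  →  {$0:0, $1:0, $2:0, $3:9, $4:0, $5:14, $6:7}
[10] addi  $3, $5, 3  →  {$0:0, $1:0, $2:0, $3:17, $4:0, $5:14, $6:7}
[11] or   $2, $3, $0  →  {$0:0, $1:0, $2:17, $3:17, $4:0, $5:14, $6:7}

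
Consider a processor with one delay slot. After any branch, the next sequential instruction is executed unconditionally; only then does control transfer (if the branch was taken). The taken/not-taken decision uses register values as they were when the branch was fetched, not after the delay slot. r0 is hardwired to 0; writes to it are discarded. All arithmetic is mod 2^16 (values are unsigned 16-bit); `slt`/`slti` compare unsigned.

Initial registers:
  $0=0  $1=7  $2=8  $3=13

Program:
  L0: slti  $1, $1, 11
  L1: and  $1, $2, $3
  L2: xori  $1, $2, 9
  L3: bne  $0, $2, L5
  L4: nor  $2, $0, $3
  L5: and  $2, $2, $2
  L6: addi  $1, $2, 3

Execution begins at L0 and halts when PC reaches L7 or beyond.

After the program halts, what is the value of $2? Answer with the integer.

[0] slti  $1, $1, 11  →  {$0:0, $1:1, $2:8, $3:13}
[1] and  $1, $2, $3  →  {$0:0, $1:8, $2:8, $3:13}
[2] xori  $1, $2, 9  →  {$0:0, $1:1, $2:8, $3:13}
[3] bne  $0, $2, L5  →  {$0:0, $1:1, $2:8, $3:13}  ⟨branch taken⟩
[4] nor  $2, $0, $3  →  {$0:0, $1:1, $2:65522, $3:13}
[5] and  $2, $2, $2  →  {$0:0, $1:1, $2:65522, $3:13}
[6] addi  $1, $2, 3  →  {$0:0, $1:65525, $2:65522, $3:13}

65522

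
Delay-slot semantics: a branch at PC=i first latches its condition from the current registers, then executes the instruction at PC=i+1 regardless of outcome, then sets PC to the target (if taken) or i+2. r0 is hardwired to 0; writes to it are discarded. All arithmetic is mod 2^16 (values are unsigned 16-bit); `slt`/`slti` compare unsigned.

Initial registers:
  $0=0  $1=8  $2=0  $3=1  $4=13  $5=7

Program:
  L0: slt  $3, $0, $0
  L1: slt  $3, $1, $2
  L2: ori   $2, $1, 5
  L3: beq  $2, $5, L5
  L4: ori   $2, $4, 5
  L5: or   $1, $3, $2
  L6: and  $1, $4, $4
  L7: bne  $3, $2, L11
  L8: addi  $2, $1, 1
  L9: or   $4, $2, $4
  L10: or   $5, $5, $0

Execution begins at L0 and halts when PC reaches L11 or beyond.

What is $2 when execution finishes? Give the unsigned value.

14

[0] slt  $3, $0, $0  →  {$0:0, $1:8, $2:0, $3:0, $4:13, $5:7}
[1] slt  $3, $1, $2  →  {$0:0, $1:8, $2:0, $3:0, $4:13, $5:7}
[2] ori   $2, $1, 5  →  {$0:0, $1:8, $2:13, $3:0, $4:13, $5:7}
[3] beq  $2, $5, L5  →  {$0:0, $1:8, $2:13, $3:0, $4:13, $5:7}  ⟨branch fallthrough⟩
[4] ori   $2, $4, 5  →  {$0:0, $1:8, $2:13, $3:0, $4:13, $5:7}
[5] or   $1, $3, $2  →  {$0:0, $1:13, $2:13, $3:0, $4:13, $5:7}
[6] and  $1, $4, $4  →  {$0:0, $1:13, $2:13, $3:0, $4:13, $5:7}
[7] bne  $3, $2, L11  →  {$0:0, $1:13, $2:13, $3:0, $4:13, $5:7}  ⟨branch taken⟩
[8] addi  $2, $1, 1  →  {$0:0, $1:13, $2:14, $3:0, $4:13, $5:7}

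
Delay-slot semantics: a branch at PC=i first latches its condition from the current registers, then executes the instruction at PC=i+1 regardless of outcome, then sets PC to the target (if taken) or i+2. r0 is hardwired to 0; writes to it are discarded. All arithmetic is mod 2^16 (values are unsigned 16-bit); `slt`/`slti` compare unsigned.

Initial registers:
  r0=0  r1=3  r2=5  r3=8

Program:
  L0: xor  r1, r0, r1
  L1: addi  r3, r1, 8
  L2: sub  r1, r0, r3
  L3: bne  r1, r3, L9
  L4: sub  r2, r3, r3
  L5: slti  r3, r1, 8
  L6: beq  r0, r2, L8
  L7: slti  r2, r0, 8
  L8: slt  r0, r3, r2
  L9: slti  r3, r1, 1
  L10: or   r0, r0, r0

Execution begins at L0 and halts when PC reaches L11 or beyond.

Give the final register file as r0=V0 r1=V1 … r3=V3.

r0=0 r1=65525 r2=0 r3=0

PC=0  xor  r1, r0, r1        | r0=0 r1=3 r2=5 r3=8
PC=1  addi  r3, r1, 8        | r0=0 r1=3 r2=5 r3=11
PC=2  sub  r1, r0, r3        | r0=0 r1=65525 r2=5 r3=11
PC=3  bne  r1, r3, L9        | r0=0 r1=65525 r2=5 r3=11  [TAKEN]
PC=4  sub  r2, r3, r3        | r0=0 r1=65525 r2=0 r3=11
PC=9  slti  r3, r1, 1        | r0=0 r1=65525 r2=0 r3=0
PC=10 or   r0, r0, r0        | r0=0 r1=65525 r2=0 r3=0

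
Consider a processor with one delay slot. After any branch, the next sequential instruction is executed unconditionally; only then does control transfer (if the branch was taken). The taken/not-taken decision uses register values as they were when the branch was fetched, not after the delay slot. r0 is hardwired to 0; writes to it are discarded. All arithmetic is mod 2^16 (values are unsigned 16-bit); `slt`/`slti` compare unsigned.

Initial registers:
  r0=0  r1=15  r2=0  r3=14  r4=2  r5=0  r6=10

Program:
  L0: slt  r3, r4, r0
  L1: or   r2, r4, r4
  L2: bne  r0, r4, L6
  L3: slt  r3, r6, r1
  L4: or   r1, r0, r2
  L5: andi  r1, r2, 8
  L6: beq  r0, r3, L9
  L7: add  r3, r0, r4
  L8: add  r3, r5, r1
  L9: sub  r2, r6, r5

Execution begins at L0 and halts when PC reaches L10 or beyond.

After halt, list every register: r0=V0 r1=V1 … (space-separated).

#0 slt  r3, r4, r0 ; 0/15/0/0/2/0/10
#1 or   r2, r4, r4 ; 0/15/2/0/2/0/10
#2 bne  r0, r4, L6 ; 0/15/2/0/2/0/10 ; →target
#3 slt  r3, r6, r1 ; 0/15/2/1/2/0/10
#6 beq  r0, r3, L9 ; 0/15/2/1/2/0/10 ; →fallthru
#7 add  r3, r0, r4 ; 0/15/2/2/2/0/10
#8 add  r3, r5, r1 ; 0/15/2/15/2/0/10
#9 sub  r2, r6, r5 ; 0/15/10/15/2/0/10

r0=0 r1=15 r2=10 r3=15 r4=2 r5=0 r6=10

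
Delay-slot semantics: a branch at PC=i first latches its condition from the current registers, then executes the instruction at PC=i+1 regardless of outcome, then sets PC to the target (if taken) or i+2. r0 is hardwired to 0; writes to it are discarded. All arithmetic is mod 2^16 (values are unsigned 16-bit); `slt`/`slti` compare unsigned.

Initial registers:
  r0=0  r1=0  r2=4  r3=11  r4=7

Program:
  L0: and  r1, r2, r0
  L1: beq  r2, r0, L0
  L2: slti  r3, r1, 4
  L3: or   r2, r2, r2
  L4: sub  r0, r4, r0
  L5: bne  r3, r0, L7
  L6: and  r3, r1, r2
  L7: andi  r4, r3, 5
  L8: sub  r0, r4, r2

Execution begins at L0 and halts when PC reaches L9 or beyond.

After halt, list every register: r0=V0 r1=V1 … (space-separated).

r0=0 r1=0 r2=4 r3=0 r4=0

[0] and  r1, r2, r0  →  {r0:0, r1:0, r2:4, r3:11, r4:7}
[1] beq  r2, r0, L0  →  {r0:0, r1:0, r2:4, r3:11, r4:7}  ⟨branch fallthrough⟩
[2] slti  r3, r1, 4  →  {r0:0, r1:0, r2:4, r3:1, r4:7}
[3] or   r2, r2, r2  →  {r0:0, r1:0, r2:4, r3:1, r4:7}
[4] sub  r0, r4, r0  →  {r0:0, r1:0, r2:4, r3:1, r4:7}
[5] bne  r3, r0, L7  →  {r0:0, r1:0, r2:4, r3:1, r4:7}  ⟨branch taken⟩
[6] and  r3, r1, r2  →  {r0:0, r1:0, r2:4, r3:0, r4:7}
[7] andi  r4, r3, 5  →  {r0:0, r1:0, r2:4, r3:0, r4:0}
[8] sub  r0, r4, r2  →  {r0:0, r1:0, r2:4, r3:0, r4:0}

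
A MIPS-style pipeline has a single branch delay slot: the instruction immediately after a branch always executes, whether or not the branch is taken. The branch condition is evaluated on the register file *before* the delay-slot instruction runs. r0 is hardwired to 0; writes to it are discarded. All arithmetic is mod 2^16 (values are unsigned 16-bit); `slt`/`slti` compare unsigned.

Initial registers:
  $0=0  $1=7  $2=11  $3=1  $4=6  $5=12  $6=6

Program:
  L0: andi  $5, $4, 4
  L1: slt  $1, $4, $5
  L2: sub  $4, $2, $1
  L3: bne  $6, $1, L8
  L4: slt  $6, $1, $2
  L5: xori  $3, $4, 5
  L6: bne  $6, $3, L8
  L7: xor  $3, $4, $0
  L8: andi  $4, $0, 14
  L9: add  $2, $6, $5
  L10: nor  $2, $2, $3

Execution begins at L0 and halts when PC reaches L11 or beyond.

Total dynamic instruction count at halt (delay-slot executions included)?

8

[0] andi  $5, $4, 4  →  {$0:0, $1:7, $2:11, $3:1, $4:6, $5:4, $6:6}
[1] slt  $1, $4, $5  →  {$0:0, $1:0, $2:11, $3:1, $4:6, $5:4, $6:6}
[2] sub  $4, $2, $1  →  {$0:0, $1:0, $2:11, $3:1, $4:11, $5:4, $6:6}
[3] bne  $6, $1, L8  →  {$0:0, $1:0, $2:11, $3:1, $4:11, $5:4, $6:6}  ⟨branch taken⟩
[4] slt  $6, $1, $2  →  {$0:0, $1:0, $2:11, $3:1, $4:11, $5:4, $6:1}
[8] andi  $4, $0, 14  →  {$0:0, $1:0, $2:11, $3:1, $4:0, $5:4, $6:1}
[9] add  $2, $6, $5  →  {$0:0, $1:0, $2:5, $3:1, $4:0, $5:4, $6:1}
[10] nor  $2, $2, $3  →  {$0:0, $1:0, $2:65530, $3:1, $4:0, $5:4, $6:1}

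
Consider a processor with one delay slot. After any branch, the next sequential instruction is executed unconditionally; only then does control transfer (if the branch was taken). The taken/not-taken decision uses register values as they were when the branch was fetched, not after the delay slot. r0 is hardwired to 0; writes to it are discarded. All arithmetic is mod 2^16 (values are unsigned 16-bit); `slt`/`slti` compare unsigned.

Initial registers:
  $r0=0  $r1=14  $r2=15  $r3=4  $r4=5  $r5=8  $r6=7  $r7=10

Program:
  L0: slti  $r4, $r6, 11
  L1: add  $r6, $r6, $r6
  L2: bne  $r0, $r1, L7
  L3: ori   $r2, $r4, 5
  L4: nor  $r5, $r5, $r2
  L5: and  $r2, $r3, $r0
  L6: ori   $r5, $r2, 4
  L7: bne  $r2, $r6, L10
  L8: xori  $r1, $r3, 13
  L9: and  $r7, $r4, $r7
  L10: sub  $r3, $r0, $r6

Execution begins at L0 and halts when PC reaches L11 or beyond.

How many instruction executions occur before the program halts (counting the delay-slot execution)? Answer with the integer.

  step pc=0: slti  $r4, $r6, 11  regs=(0,14,15,4,1,8,7,10)
  step pc=1: add  $r6, $r6, $r6  regs=(0,14,15,4,1,8,14,10)
  step pc=2: bne  $r0, $r1, L7  cond=T  regs=(0,14,15,4,1,8,14,10)
  step pc=3: ori   $r2, $r4, 5  regs=(0,14,5,4,1,8,14,10)
  step pc=7: bne  $r2, $r6, L10  cond=T  regs=(0,14,5,4,1,8,14,10)
  step pc=8: xori  $r1, $r3, 13  regs=(0,9,5,4,1,8,14,10)
  step pc=10: sub  $r3, $r0, $r6  regs=(0,9,5,65522,1,8,14,10)

7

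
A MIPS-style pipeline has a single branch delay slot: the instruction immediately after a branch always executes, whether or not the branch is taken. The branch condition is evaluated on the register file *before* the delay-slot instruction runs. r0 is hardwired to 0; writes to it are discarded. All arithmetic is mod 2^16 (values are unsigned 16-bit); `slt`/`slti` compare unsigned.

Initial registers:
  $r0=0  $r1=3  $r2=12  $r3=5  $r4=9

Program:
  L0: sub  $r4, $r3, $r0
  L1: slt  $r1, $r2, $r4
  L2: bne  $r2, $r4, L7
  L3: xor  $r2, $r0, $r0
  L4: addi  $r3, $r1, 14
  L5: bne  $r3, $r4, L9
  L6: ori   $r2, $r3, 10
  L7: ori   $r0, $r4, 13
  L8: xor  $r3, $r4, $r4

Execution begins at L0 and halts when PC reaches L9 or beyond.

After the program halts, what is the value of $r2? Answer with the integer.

0

  step pc=0: sub  $r4, $r3, $r0  regs=(0,3,12,5,5)
  step pc=1: slt  $r1, $r2, $r4  regs=(0,0,12,5,5)
  step pc=2: bne  $r2, $r4, L7  cond=T  regs=(0,0,12,5,5)
  step pc=3: xor  $r2, $r0, $r0  regs=(0,0,0,5,5)
  step pc=7: ori   $r0, $r4, 13  regs=(0,0,0,5,5)
  step pc=8: xor  $r3, $r4, $r4  regs=(0,0,0,0,5)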